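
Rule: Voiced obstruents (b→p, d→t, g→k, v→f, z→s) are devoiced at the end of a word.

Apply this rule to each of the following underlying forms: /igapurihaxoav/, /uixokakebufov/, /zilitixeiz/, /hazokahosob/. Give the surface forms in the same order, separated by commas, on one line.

/igapurihaxoav/: /v/ is a voiced obstruent in word-final position, so it devoices to [f]. → [igapurihaxoaf].
/uixokakebufov/: /v/ is a voiced obstruent in word-final position, so it devoices to [f]. → [uixokakebufof].
/zilitixeiz/: /z/ is a voiced obstruent in word-final position, so it devoices to [s]. → [zilitixeis].
/hazokahosob/: /b/ is a voiced obstruent in word-final position, so it devoices to [p]. → [hazokahosop].

igapurihaxoaf, uixokakebufof, zilitixeis, hazokahosop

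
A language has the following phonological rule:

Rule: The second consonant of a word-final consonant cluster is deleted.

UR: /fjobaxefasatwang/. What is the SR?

fjobaxefasatwan

/g/ is the second consonant of a word-final cluster /ng/, so it deletes.
The other instances of /f/, /j/, /b/, /x/, /s/, /t/, /w/, /n/ do not occur in the required environment and remain unchanged.
Surface form: [fjobaxefasatwan].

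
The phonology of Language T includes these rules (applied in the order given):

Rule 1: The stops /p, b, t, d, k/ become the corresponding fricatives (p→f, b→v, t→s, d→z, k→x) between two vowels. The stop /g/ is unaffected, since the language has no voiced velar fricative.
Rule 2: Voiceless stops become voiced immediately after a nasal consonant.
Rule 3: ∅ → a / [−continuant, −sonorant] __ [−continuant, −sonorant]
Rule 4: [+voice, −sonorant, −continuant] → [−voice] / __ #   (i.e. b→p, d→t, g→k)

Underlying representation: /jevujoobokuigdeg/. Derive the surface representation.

jevujoovoxuigadek

Rule 1 (intervocalic spirantization): /b/ is a stop between vowels /o/ and /o/, so it spirantizes to the fricative [v]. /k/ is a stop between vowels /o/ and /u/, so it spirantizes to the fricative [x]. /jevujoobokuigdeg/ → jevujoovoxuigdeg.
Rule 2 (post-nasal voicing): no segment meets the environment; /jevujoovoxuigdeg/ is unchanged.
Rule 3 (stop-cluster a-epenthesis): /g/ and /d/ form a stop–stop cluster, so [a] is inserted between them. /jevujoovoxuigdeg/ → jevujoovoxuigadeg.
Rule 4 (final devoicing): /g/ is a voiced stop in word-final position, so it devoices to [k]. /jevujoovoxuigadeg/ → jevujoovoxuigadek.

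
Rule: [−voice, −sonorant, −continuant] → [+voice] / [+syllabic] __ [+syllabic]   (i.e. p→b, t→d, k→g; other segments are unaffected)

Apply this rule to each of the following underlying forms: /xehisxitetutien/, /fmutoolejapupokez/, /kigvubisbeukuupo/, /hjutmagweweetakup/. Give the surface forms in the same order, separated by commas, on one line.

/xehisxitetutien/: /t/ is a voiceless stop between vowels /i/ and /e/, so it voices to [d]. /t/ is a voiceless stop between vowels /e/ and /u/, so it voices to [d]. /t/ is a voiceless stop between vowels /u/ and /i/, so it voices to [d]. → [xehisxidedudien].
/fmutoolejapupokez/: /t/ is a voiceless stop between vowels /u/ and /o/, so it voices to [d]. /p/ is a voiceless stop between vowels /a/ and /u/, so it voices to [b]. /p/ is a voiceless stop between vowels /u/ and /o/, so it voices to [b]. /k/ is a voiceless stop between vowels /o/ and /e/, so it voices to [g]. → [fmudoolejabubogez].
/kigvubisbeukuupo/: /k/ is a voiceless stop between vowels /u/ and /u/, so it voices to [g]. /p/ is a voiceless stop between vowels /u/ and /o/, so it voices to [b]. → [kigvubisbeuguubo].
/hjutmagweweetakup/: /t/ is a voiceless stop between vowels /e/ and /a/, so it voices to [d]. /k/ is a voiceless stop between vowels /a/ and /u/, so it voices to [g]. → [hjutmagweweedagup].

xehisxidedudien, fmudoolejabubogez, kigvubisbeuguubo, hjutmagweweedagup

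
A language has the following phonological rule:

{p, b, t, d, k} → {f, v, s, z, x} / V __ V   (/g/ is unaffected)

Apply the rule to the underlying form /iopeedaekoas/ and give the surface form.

iofeezaexoas

/p/ is a stop between vowels /o/ and /e/, so it spirantizes to the fricative [f].
/d/ is a stop between vowels /e/ and /a/, so it spirantizes to the fricative [z].
/k/ is a stop between vowels /e/ and /o/, so it spirantizes to the fricative [x].
Surface form: [iofeezaexoas].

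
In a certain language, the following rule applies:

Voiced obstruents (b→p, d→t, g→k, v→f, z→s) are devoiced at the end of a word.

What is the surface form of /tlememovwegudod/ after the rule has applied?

/d/ is a voiced obstruent in word-final position, so it devoices to [t].
Surface form: [tlememovwegudot].

tlememovwegudot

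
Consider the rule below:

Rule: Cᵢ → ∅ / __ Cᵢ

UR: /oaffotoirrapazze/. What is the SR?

/ff/ is a geminate; the first /f/ deletes.
/rr/ is a geminate; the first /r/ deletes.
/zz/ is a geminate; the first /z/ deletes.
Surface form: [oafotoirapaze].

oafotoirapaze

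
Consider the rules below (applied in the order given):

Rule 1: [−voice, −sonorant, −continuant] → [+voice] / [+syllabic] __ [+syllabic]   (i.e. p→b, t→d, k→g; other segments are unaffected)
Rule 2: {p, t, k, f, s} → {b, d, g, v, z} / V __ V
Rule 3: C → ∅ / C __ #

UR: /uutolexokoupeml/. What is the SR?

Rule 1 (intervocalic voicing): /t/ is a voiceless stop between vowels /u/ and /o/, so it voices to [d]. /k/ is a voiceless stop between vowels /o/ and /o/, so it voices to [g]. /p/ is a voiceless stop between vowels /u/ and /e/, so it voices to [b]. /uutolexokoupeml/ → uudolexogoubeml.
Rule 2 (intervocalic voicing): no segment meets the environment; /uudolexogoubeml/ is unchanged.
Rule 3 (final cluster simplification): /l/ is the second consonant of a word-final cluster /ml/, so it deletes. /uudolexogoubeml/ → uudolexogoubem.

uudolexogoubem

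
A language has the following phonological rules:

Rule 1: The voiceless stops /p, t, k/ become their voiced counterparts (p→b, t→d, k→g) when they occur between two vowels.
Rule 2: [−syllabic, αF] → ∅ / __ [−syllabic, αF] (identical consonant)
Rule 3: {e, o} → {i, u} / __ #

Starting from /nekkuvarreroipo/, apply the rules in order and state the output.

nekuvareroibu

Rule 1 (intervocalic voicing): /p/ is a voiceless stop between vowels /i/ and /o/, so it voices to [b]. /nekkuvarreroipo/ → nekkuvarreroibo.
Rule 2 (degemination): /kk/ is a geminate; the first /k/ deletes. /rr/ is a geminate; the first /r/ deletes. /nekkuvarreroibo/ → nekuvareroibo.
Rule 3 (final vowel raising): /o/ is a mid vowel in word-final position, so it raises to [u]. /nekuvareroibo/ → nekuvareroibu.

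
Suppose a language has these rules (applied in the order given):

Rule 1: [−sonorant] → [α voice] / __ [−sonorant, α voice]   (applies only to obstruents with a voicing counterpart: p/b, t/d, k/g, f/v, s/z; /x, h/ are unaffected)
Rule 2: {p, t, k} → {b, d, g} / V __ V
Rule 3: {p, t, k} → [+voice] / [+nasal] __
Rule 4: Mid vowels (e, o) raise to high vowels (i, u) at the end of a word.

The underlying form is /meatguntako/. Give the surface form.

meadgundagu

Rule 1 (regressive voicing assimilation): /t/ precedes the voiced obstruent /g/, so it voices to [d] by assimilation. /meatguntako/ → meadguntako.
Rule 2 (intervocalic voicing): /k/ is a voiceless stop between vowels /a/ and /o/, so it voices to [g]. /meadguntako/ → meadguntago.
Rule 3 (post-nasal voicing): /t/ is a voiceless stop immediately after the nasal /n/, so it voices to [d]. /meadguntago/ → meadgundago.
Rule 4 (final vowel raising): /o/ is a mid vowel in word-final position, so it raises to [u]. /meadgundago/ → meadgundagu.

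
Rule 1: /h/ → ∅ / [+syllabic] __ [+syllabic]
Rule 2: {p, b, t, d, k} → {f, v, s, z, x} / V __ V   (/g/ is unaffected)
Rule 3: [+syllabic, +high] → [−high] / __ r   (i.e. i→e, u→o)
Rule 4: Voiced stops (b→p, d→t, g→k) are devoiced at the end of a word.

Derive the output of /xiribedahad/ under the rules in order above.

Rule 1 (intervocalic h-deletion): /h/ occurs between vowels /a/ and /a/, so it deletes. /xiribedahad/ → xiribedaad.
Rule 2 (intervocalic spirantization): /b/ is a stop between vowels /i/ and /e/, so it spirantizes to the fricative [v]. /d/ is a stop between vowels /e/ and /a/, so it spirantizes to the fricative [z]. /xiribedaad/ → xirivezaad.
Rule 3 (pre-rhotic lowering): /i/ is a high vowel immediately before /r/, so it lowers to [e]. /xirivezaad/ → xerivezaad.
Rule 4 (final devoicing): /d/ is a voiced stop in word-final position, so it devoices to [t]. /xerivezaad/ → xerivezaat.

xerivezaat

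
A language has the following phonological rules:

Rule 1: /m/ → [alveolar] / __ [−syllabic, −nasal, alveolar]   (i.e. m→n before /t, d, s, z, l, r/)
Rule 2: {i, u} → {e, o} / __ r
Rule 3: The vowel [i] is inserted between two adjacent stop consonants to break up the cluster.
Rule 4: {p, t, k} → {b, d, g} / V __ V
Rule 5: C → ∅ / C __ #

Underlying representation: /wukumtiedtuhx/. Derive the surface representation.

wuguntiediduh

Rule 1 (nasal place assimilation): /m/ precedes the alveolar consonant /t/, so it assimilates in place to [n]. /wukumtiedtuhx/ → wukuntiedtuhx.
Rule 2 (pre-rhotic lowering): no segment meets the environment; /wukuntiedtuhx/ is unchanged.
Rule 3 (stop-cluster i-epenthesis): /d/ and /t/ form a stop–stop cluster, so [i] is inserted between them. /wukuntiedtuhx/ → wukuntiedituhx.
Rule 4 (intervocalic voicing): /k/ is a voiceless stop between vowels /u/ and /u/, so it voices to [g]. /t/ is a voiceless stop between vowels /i/ and /u/, so it voices to [d]. /wukuntiedituhx/ → wuguntiediduhx.
Rule 5 (final cluster simplification): /x/ is the second consonant of a word-final cluster /hx/, so it deletes. /wuguntiediduhx/ → wuguntiediduh.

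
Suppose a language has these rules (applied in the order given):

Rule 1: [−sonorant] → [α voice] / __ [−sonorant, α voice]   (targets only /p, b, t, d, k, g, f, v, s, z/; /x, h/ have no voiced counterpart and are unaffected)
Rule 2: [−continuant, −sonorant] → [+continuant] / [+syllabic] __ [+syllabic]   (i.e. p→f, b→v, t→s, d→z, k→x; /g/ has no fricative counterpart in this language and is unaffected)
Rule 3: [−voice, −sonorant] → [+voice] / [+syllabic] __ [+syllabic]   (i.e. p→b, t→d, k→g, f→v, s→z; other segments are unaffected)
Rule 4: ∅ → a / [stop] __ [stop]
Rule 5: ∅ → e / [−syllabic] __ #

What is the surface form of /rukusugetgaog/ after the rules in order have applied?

ruxuzugedagaoge

Rule 1 (regressive voicing assimilation): /t/ precedes the voiced obstruent /g/, so it voices to [d] by assimilation. /rukusugetgaog/ → rukusugedgaog.
Rule 2 (intervocalic spirantization): /k/ is a stop between vowels /u/ and /u/, so it spirantizes to the fricative [x]. /rukusugedgaog/ → ruxusugedgaog.
Rule 3 (intervocalic voicing): /s/ is a voiceless obstruent between vowels /u/ and /u/, so it voices to [z]. /ruxusugedgaog/ → ruxuzugedgaog.
Rule 4 (stop-cluster a-epenthesis): /d/ and /g/ form a stop–stop cluster, so [a] is inserted between them. /ruxuzugedgaog/ → ruxuzugedagaog.
Rule 5 (final e-epenthesis): the form ends in the consonant /g/, so [e] is inserted word-finally. /ruxuzugedagaog/ → ruxuzugedagaoge.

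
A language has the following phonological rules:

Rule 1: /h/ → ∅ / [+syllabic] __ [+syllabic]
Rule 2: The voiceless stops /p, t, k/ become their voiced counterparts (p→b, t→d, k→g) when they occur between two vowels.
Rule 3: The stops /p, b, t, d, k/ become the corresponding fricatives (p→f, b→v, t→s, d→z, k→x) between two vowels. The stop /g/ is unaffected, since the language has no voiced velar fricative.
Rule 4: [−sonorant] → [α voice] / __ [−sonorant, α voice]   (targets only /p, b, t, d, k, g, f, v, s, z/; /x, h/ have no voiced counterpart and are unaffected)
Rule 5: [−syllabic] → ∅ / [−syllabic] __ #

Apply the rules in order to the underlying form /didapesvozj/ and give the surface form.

dizavezvoz

Rule 1 (intervocalic h-deletion): no segment meets the environment; /didapesvozj/ is unchanged.
Rule 2 (intervocalic voicing): /p/ is a voiceless stop between vowels /a/ and /e/, so it voices to [b]. /didapesvozj/ → didabesvozj.
Rule 3 (intervocalic spirantization): /d/ is a stop between vowels /i/ and /a/, so it spirantizes to the fricative [z]. /b/ is a stop between vowels /a/ and /e/, so it spirantizes to the fricative [v]. /didabesvozj/ → dizavesvozj.
Rule 4 (regressive voicing assimilation): /s/ precedes the voiced obstruent /v/, so it voices to [z] by assimilation. /dizavesvozj/ → dizavezvozj.
Rule 5 (final cluster simplification): /j/ is the second consonant of a word-final cluster /zj/, so it deletes. /dizavezvozj/ → dizavezvoz.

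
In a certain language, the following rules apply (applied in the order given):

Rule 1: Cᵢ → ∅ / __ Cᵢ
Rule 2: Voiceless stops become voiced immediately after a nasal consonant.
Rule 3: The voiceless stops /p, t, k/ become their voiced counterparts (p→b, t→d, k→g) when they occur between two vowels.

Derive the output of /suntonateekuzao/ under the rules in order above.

sundonadeeguzao

Rule 1 (degemination): no segment meets the environment; /suntonateekuzao/ is unchanged.
Rule 2 (post-nasal voicing): /t/ is a voiceless stop immediately after the nasal /n/, so it voices to [d]. /suntonateekuzao/ → sundonateekuzao.
Rule 3 (intervocalic voicing): /t/ is a voiceless stop between vowels /a/ and /e/, so it voices to [d]. /k/ is a voiceless stop between vowels /e/ and /u/, so it voices to [g]. /sundonateekuzao/ → sundonadeeguzao.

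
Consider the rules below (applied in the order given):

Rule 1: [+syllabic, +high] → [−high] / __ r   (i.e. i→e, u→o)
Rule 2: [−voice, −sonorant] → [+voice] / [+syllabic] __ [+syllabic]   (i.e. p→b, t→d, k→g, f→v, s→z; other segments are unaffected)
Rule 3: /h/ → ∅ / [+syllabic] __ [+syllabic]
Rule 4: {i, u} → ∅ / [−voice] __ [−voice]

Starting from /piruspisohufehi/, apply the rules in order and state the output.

Rule 1 (pre-rhotic lowering): /i/ is a high vowel immediately before /r/, so it lowers to [e]. /piruspisohufehi/ → peruspisohufehi.
Rule 2 (intervocalic voicing): /s/ is a voiceless obstruent between vowels /i/ and /o/, so it voices to [z]. /f/ is a voiceless obstruent between vowels /u/ and /e/, so it voices to [v]. /peruspisohufehi/ → peruspizohuvehi.
Rule 3 (intervocalic h-deletion): /h/ occurs between vowels /o/ and /u/, so it deletes. /h/ occurs between vowels /e/ and /i/, so it deletes. /peruspizohuvehi/ → peruspizouvei.
Rule 4 (high vowel syncope): no segment meets the environment; /peruspizouvei/ is unchanged.

peruspizouvei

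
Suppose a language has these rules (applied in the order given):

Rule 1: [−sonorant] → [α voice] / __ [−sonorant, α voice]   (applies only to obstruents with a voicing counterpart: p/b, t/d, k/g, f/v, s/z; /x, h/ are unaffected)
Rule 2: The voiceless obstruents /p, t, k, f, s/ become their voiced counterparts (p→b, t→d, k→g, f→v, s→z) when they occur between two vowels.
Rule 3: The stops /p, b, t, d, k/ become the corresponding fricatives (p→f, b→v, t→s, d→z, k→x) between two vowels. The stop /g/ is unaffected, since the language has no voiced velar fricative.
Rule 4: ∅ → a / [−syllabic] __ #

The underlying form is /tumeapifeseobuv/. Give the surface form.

Rule 1 (regressive voicing assimilation): no segment meets the environment; /tumeapifeseobuv/ is unchanged.
Rule 2 (intervocalic voicing): /p/ is a voiceless obstruent between vowels /a/ and /i/, so it voices to [b]. /f/ is a voiceless obstruent between vowels /i/ and /e/, so it voices to [v]. /s/ is a voiceless obstruent between vowels /e/ and /e/, so it voices to [z]. /tumeapifeseobuv/ → tumeabivezeobuv.
Rule 3 (intervocalic spirantization): /b/ is a stop between vowels /a/ and /i/, so it spirantizes to the fricative [v]. /b/ is a stop between vowels /o/ and /u/, so it spirantizes to the fricative [v]. /tumeabivezeobuv/ → tumeavivezeovuv.
Rule 4 (final a-epenthesis): the form ends in the consonant /v/, so [a] is inserted word-finally. /tumeavivezeovuv/ → tumeavivezeovuva.

tumeavivezeovuva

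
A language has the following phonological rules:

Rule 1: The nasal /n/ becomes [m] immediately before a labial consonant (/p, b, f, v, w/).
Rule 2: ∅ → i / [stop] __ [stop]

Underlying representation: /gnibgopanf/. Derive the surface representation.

Rule 1 (nasal place assimilation): /n/ precedes the labial consonant /f/, so it assimilates in place to [m]. /gnibgopanf/ → gnibgopamf.
Rule 2 (stop-cluster i-epenthesis): /b/ and /g/ form a stop–stop cluster, so [i] is inserted between them. /gnibgopamf/ → gnibigopamf.

gnibigopamf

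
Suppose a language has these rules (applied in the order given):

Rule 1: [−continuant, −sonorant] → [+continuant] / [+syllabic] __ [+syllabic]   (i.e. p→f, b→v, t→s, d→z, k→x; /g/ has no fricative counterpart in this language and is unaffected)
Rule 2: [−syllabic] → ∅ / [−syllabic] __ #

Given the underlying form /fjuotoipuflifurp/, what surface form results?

Rule 1 (intervocalic spirantization): /t/ is a stop between vowels /o/ and /o/, so it spirantizes to the fricative [s]. /p/ is a stop between vowels /i/ and /u/, so it spirantizes to the fricative [f]. /fjuotoipuflifurp/ → fjuosoifuflifurp.
Rule 2 (final cluster simplification): /p/ is the second consonant of a word-final cluster /rp/, so it deletes. /fjuosoifuflifurp/ → fjuosoifuflifur.

fjuosoifuflifur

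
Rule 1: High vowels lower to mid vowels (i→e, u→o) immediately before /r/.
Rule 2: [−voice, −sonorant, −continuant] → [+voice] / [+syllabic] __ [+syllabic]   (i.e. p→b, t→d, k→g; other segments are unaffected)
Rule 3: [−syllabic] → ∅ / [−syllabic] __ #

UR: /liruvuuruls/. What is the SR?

Rule 1 (pre-rhotic lowering): /i/ is a high vowel immediately before /r/, so it lowers to [e]. /u/ is a high vowel immediately before /r/, so it lowers to [o]. /liruvuuruls/ → leruvuoruls.
Rule 2 (intervocalic voicing): no segment meets the environment; /leruvuoruls/ is unchanged.
Rule 3 (final cluster simplification): /s/ is the second consonant of a word-final cluster /ls/, so it deletes. /leruvuoruls/ → leruvuorul.

leruvuorul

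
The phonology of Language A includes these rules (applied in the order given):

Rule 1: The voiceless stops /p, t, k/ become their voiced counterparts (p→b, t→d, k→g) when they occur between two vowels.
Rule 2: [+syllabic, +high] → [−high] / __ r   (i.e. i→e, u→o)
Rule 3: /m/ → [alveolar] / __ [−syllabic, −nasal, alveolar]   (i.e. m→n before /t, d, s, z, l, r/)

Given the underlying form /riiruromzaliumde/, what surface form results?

Rule 1 (intervocalic voicing): no segment meets the environment; /riiruromzaliumde/ is unchanged.
Rule 2 (pre-rhotic lowering): /i/ is a high vowel immediately before /r/, so it lowers to [e]. /u/ is a high vowel immediately before /r/, so it lowers to [o]. /riiruromzaliumde/ → rieroromzaliumde.
Rule 3 (nasal place assimilation): /m/ precedes the alveolar consonant /z/, so it assimilates in place to [n]. /m/ precedes the alveolar consonant /d/, so it assimilates in place to [n]. /rieroromzaliumde/ → rieroronzaliunde.

rieroronzaliunde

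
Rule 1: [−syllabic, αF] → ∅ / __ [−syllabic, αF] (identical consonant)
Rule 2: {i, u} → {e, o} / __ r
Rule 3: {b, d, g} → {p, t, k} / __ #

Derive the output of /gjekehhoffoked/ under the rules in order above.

Rule 1 (degemination): /hh/ is a geminate; the first /h/ deletes. /ff/ is a geminate; the first /f/ deletes. /gjekehhoffoked/ → gjekehofoked.
Rule 2 (pre-rhotic lowering): no segment meets the environment; /gjekehofoked/ is unchanged.
Rule 3 (final devoicing): /d/ is a voiced stop in word-final position, so it devoices to [t]. /gjekehofoked/ → gjekehofoket.

gjekehofoket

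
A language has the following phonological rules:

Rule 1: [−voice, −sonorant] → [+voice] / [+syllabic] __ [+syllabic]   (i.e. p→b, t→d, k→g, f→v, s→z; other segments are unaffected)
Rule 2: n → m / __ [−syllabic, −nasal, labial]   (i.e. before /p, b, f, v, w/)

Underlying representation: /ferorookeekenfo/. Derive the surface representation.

feroroogeegemfo

Rule 1 (intervocalic voicing): /k/ is a voiceless obstruent between vowels /o/ and /e/, so it voices to [g]. /k/ is a voiceless obstruent between vowels /e/ and /e/, so it voices to [g]. /ferorookeekenfo/ → feroroogeegenfo.
Rule 2 (nasal place assimilation): /n/ precedes the labial consonant /f/, so it assimilates in place to [m]. /feroroogeegenfo/ → feroroogeegemfo.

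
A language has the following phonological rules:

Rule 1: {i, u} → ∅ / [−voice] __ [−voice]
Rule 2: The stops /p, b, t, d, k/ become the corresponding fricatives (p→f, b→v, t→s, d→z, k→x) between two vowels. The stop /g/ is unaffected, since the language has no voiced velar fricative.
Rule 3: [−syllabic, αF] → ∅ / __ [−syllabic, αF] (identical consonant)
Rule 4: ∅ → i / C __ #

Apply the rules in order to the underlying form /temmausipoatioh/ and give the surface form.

Rule 1 (high vowel syncope): /i/ is a high vowel flanked by voiceless consonants /s/ and /p/, so it deletes. /temmausipoatioh/ → temmauspoatioh.
Rule 2 (intervocalic spirantization): /t/ is a stop between vowels /a/ and /i/, so it spirantizes to the fricative [s]. /temmauspoatioh/ → temmauspoasioh.
Rule 3 (degemination): /mm/ is a geminate; the first /m/ deletes. /temmauspoasioh/ → temauspoasioh.
Rule 4 (final i-epenthesis): the form ends in the consonant /h/, so [i] is inserted word-finally. /temauspoasioh/ → temauspoasiohi.

temauspoasiohi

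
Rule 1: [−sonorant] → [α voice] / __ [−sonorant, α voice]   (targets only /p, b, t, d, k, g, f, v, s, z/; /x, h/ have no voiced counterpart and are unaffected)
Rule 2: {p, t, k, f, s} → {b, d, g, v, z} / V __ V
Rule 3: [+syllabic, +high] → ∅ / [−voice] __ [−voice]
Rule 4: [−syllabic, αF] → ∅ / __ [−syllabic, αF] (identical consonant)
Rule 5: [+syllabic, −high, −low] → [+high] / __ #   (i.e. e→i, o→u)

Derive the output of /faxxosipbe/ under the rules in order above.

Rule 1 (regressive voicing assimilation): /p/ precedes the voiced obstruent /b/, so it voices to [b] by assimilation. /faxxosipbe/ → faxxosibbe.
Rule 2 (intervocalic voicing): /s/ is a voiceless obstruent between vowels /o/ and /i/, so it voices to [z]. /faxxosibbe/ → faxxozibbe.
Rule 3 (high vowel syncope): no segment meets the environment; /faxxozibbe/ is unchanged.
Rule 4 (degemination): /xx/ is a geminate; the first /x/ deletes. /bb/ is a geminate; the first /b/ deletes. /faxxozibbe/ → faxozibe.
Rule 5 (final vowel raising): /e/ is a mid vowel in word-final position, so it raises to [i]. /faxozibe/ → faxozibi.

faxozibi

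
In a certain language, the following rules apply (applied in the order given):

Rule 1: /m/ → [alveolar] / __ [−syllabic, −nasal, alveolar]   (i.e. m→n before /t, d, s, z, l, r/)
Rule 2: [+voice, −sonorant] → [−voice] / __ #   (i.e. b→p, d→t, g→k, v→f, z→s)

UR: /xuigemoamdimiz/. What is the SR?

Rule 1 (nasal place assimilation): /m/ precedes the alveolar consonant /d/, so it assimilates in place to [n]. /xuigemoamdimiz/ → xuigemoandimiz.
Rule 2 (final devoicing): /z/ is a voiced obstruent in word-final position, so it devoices to [s]. /xuigemoandimiz/ → xuigemoandimis.

xuigemoandimis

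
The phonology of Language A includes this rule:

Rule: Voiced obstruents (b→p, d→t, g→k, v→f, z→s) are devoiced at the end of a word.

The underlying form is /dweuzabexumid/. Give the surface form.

dweuzabexumit

/d/ is a voiced obstruent in word-final position, so it devoices to [t].
The other instances of /d/, /z/, /b/ do not occur in the required environment and remain unchanged.
Surface form: [dweuzabexumit].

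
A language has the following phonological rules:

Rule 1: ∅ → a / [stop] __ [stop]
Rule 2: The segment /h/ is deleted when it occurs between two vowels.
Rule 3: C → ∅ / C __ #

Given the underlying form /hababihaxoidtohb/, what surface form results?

Rule 1 (stop-cluster a-epenthesis): /d/ and /t/ form a stop–stop cluster, so [a] is inserted between them. /hababihaxoidtohb/ → hababihaxoidatohb.
Rule 2 (intervocalic h-deletion): /h/ occurs between vowels /i/ and /a/, so it deletes. /hababihaxoidatohb/ → hababiaxoidatohb.
Rule 3 (final cluster simplification): /b/ is the second consonant of a word-final cluster /hb/, so it deletes. /hababiaxoidatohb/ → hababiaxoidatoh.

hababiaxoidatoh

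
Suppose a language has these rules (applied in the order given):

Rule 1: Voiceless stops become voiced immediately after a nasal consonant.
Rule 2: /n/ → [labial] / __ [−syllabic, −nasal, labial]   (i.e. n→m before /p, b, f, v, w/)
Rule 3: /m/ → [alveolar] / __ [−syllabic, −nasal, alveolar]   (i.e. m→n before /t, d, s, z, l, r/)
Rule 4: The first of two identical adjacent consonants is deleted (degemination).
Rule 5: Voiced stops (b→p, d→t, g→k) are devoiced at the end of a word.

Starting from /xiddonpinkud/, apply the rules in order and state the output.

Rule 1 (post-nasal voicing): /p/ is a voiceless stop immediately after the nasal /n/, so it voices to [b]. /k/ is a voiceless stop immediately after the nasal /n/, so it voices to [g]. /xiddonpinkud/ → xiddonbingud.
Rule 2 (nasal place assimilation): /n/ precedes the labial consonant /b/, so it assimilates in place to [m]. /xiddonbingud/ → xiddombingud.
Rule 3 (nasal place assimilation): no segment meets the environment; /xiddombingud/ is unchanged.
Rule 4 (degemination): /dd/ is a geminate; the first /d/ deletes. /xiddombingud/ → xidombingud.
Rule 5 (final devoicing): /d/ is a voiced stop in word-final position, so it devoices to [t]. /xidombingud/ → xidombingut.

xidombingut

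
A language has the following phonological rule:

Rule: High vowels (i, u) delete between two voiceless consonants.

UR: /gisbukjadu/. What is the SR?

gisbukjadu

No segment of /gisbukjadu/ meets the structural description of the rule, so the form surfaces unchanged.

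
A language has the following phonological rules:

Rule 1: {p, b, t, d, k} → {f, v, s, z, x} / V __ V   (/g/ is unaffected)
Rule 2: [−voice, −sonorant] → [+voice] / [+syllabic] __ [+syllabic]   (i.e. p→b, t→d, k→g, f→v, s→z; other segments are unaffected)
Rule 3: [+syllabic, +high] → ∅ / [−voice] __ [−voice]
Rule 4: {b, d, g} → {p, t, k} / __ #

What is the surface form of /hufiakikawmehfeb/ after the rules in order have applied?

Rule 1 (intervocalic spirantization): /k/ is a stop between vowels /a/ and /i/, so it spirantizes to the fricative [x]. /k/ is a stop between vowels /i/ and /a/, so it spirantizes to the fricative [x]. /hufiakikawmehfeb/ → hufiaxixawmehfeb.
Rule 2 (intervocalic voicing): /f/ is a voiceless obstruent between vowels /u/ and /i/, so it voices to [v]. /hufiaxixawmehfeb/ → huviaxixawmehfeb.
Rule 3 (high vowel syncope): /i/ is a high vowel flanked by voiceless consonants /x/ and /x/, so it deletes. /huviaxixawmehfeb/ → huviaxxawmehfeb.
Rule 4 (final devoicing): /b/ is a voiced stop in word-final position, so it devoices to [p]. /huviaxxawmehfeb/ → huviaxxawmehfep.

huviaxxawmehfep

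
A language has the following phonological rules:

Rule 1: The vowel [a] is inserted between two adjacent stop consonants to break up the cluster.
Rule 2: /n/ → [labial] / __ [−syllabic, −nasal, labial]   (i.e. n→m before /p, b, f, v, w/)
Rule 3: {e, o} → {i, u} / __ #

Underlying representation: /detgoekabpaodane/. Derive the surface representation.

detagoekabapaodani

Rule 1 (stop-cluster a-epenthesis): /t/ and /g/ form a stop–stop cluster, so [a] is inserted between them. /b/ and /p/ form a stop–stop cluster, so [a] is inserted between them. /detgoekabpaodane/ → detagoekabapaodane.
Rule 2 (nasal place assimilation): no segment meets the environment; /detagoekabapaodane/ is unchanged.
Rule 3 (final vowel raising): /e/ is a mid vowel in word-final position, so it raises to [i]. /detagoekabapaodane/ → detagoekabapaodani.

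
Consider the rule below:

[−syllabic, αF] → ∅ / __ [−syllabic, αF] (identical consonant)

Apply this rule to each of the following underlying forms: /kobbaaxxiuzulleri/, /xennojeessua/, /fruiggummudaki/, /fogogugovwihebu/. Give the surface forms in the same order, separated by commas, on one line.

/kobbaaxxiuzulleri/: /bb/ is a geminate; the first /b/ deletes. /xx/ is a geminate; the first /x/ deletes. /ll/ is a geminate; the first /l/ deletes. → [kobaaxiuzuleri].
/xennojeessua/: /nn/ is a geminate; the first /n/ deletes. /ss/ is a geminate; the first /s/ deletes. → [xenojeesua].
/fruiggummudaki/: /gg/ is a geminate; the first /g/ deletes. /mm/ is a geminate; the first /m/ deletes. → [fruigumudaki].
/fogogugovwihebu/: the rule's environment is not met; surfaces unchanged as [fogogugovwihebu].

kobaaxiuzuleri, xenojeesua, fruigumudaki, fogogugovwihebu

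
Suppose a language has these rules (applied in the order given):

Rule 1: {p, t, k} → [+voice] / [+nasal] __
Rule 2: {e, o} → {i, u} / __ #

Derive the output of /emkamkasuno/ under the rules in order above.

Rule 1 (post-nasal voicing): /k/ is a voiceless stop immediately after the nasal /m/, so it voices to [g]. /k/ is a voiceless stop immediately after the nasal /m/, so it voices to [g]. /emkamkasuno/ → emgamgasuno.
Rule 2 (final vowel raising): /o/ is a mid vowel in word-final position, so it raises to [u]. /emgamgasuno/ → emgamgasunu.

emgamgasunu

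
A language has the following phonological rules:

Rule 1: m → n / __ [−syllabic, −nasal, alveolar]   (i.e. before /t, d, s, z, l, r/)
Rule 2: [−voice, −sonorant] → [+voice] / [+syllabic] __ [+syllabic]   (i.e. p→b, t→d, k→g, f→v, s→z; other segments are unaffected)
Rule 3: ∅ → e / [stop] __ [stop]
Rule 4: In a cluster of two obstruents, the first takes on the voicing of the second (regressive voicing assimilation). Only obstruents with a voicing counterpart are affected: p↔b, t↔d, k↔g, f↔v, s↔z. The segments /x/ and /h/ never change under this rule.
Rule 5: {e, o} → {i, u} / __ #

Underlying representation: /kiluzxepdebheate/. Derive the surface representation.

kilusxepedepheadi

Rule 1 (nasal place assimilation): no segment meets the environment; /kiluzxepdebheate/ is unchanged.
Rule 2 (intervocalic voicing): /t/ is a voiceless obstruent between vowels /a/ and /e/, so it voices to [d]. /kiluzxepdebheate/ → kiluzxepdebheade.
Rule 3 (stop-cluster e-epenthesis): /p/ and /d/ form a stop–stop cluster, so [e] is inserted between them. /kiluzxepdebheade/ → kiluzxepedebheade.
Rule 4 (regressive voicing assimilation): /z/ precedes the voiceless obstruent /x/, so it devoices to [s] by assimilation. /b/ precedes the voiceless obstruent /h/, so it devoices to [p] by assimilation. /kiluzxepedebheade/ → kilusxepedepheade.
Rule 5 (final vowel raising): /e/ is a mid vowel in word-final position, so it raises to [i]. /kilusxepedepheade/ → kilusxepedepheadi.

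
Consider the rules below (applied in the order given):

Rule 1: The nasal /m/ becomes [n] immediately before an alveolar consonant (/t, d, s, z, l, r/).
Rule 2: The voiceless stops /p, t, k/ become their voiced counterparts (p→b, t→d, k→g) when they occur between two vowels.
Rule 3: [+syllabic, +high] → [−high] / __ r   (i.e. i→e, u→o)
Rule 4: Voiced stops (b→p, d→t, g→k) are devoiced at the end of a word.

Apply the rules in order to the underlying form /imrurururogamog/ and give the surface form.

inrorororogamok

Rule 1 (nasal place assimilation): /m/ precedes the alveolar consonant /r/, so it assimilates in place to [n]. /imrurururogamog/ → inrurururogamog.
Rule 2 (intervocalic voicing): no segment meets the environment; /inrurururogamog/ is unchanged.
Rule 3 (pre-rhotic lowering): /u/ is a high vowel immediately before /r/, so it lowers to [o]. /u/ is a high vowel immediately before /r/, so it lowers to [o]. /u/ is a high vowel immediately before /r/, so it lowers to [o]. /inrurururogamog/ → inrorororogamog.
Rule 4 (final devoicing): /g/ is a voiced stop in word-final position, so it devoices to [k]. /inrorororogamog/ → inrorororogamok.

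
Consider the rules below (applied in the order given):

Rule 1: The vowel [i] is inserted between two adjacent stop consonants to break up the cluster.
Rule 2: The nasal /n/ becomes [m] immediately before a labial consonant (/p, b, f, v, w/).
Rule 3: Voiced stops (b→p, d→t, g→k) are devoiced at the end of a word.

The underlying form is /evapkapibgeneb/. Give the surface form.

evapikapibigenep

Rule 1 (stop-cluster i-epenthesis): /p/ and /k/ form a stop–stop cluster, so [i] is inserted between them. /b/ and /g/ form a stop–stop cluster, so [i] is inserted between them. /evapkapibgeneb/ → evapikapibigeneb.
Rule 2 (nasal place assimilation): no segment meets the environment; /evapikapibigeneb/ is unchanged.
Rule 3 (final devoicing): /b/ is a voiced stop in word-final position, so it devoices to [p]. /evapikapibigeneb/ → evapikapibigenep.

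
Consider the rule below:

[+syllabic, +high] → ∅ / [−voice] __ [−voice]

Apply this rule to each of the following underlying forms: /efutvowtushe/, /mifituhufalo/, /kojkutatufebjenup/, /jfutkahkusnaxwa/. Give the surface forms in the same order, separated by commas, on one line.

eftvowtshe, mifthfalo, kojktatfebjenup, jftkahksnaxwa

/efutvowtushe/: /u/ is a high vowel flanked by voiceless consonants /f/ and /t/, so it deletes. /u/ is a high vowel flanked by voiceless consonants /t/ and /s/, so it deletes. → [eftvowtshe].
/mifituhufalo/: /i/ is a high vowel flanked by voiceless consonants /f/ and /t/, so it deletes. /u/ is a high vowel flanked by voiceless consonants /t/ and /h/, so it deletes. /u/ is a high vowel flanked by voiceless consonants /h/ and /f/, so it deletes. → [mifthfalo].
/kojkutatufebjenup/: /u/ is a high vowel flanked by voiceless consonants /k/ and /t/, so it deletes. /u/ is a high vowel flanked by voiceless consonants /t/ and /f/, so it deletes. → [kojktatfebjenup].
/jfutkahkusnaxwa/: /u/ is a high vowel flanked by voiceless consonants /f/ and /t/, so it deletes. /u/ is a high vowel flanked by voiceless consonants /k/ and /s/, so it deletes. → [jftkahksnaxwa].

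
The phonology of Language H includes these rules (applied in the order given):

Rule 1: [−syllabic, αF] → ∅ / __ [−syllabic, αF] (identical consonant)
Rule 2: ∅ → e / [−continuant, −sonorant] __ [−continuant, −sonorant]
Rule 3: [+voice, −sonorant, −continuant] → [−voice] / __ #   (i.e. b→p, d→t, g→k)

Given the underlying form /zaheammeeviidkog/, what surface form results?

zaheameeviidekok

Rule 1 (degemination): /mm/ is a geminate; the first /m/ deletes. /zaheammeeviidkog/ → zaheameeviidkog.
Rule 2 (stop-cluster e-epenthesis): /d/ and /k/ form a stop–stop cluster, so [e] is inserted between them. /zaheameeviidkog/ → zaheameeviidekog.
Rule 3 (final devoicing): /g/ is a voiced stop in word-final position, so it devoices to [k]. /zaheameeviidekog/ → zaheameeviidekok.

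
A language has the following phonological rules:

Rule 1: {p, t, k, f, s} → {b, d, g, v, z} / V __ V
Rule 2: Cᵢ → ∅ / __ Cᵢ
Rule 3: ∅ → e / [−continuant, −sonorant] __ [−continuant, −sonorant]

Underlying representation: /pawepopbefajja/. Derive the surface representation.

pawebopebevaja

Rule 1 (intervocalic voicing): /p/ is a voiceless obstruent between vowels /e/ and /o/, so it voices to [b]. /f/ is a voiceless obstruent between vowels /e/ and /a/, so it voices to [v]. /pawepopbefajja/ → pawebopbevajja.
Rule 2 (degemination): /jj/ is a geminate; the first /j/ deletes. /pawebopbevajja/ → pawebopbevaja.
Rule 3 (stop-cluster e-epenthesis): /p/ and /b/ form a stop–stop cluster, so [e] is inserted between them. /pawebopbevaja/ → pawebopebevaja.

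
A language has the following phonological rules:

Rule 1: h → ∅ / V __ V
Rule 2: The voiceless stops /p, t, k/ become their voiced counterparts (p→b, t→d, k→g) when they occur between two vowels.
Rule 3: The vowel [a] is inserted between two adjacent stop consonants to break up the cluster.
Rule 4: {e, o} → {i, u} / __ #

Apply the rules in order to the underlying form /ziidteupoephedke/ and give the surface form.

ziidateuboephedaki

Rule 1 (intervocalic h-deletion): no segment meets the environment; /ziidteupoephedke/ is unchanged.
Rule 2 (intervocalic voicing): /p/ is a voiceless stop between vowels /u/ and /o/, so it voices to [b]. /ziidteupoephedke/ → ziidteuboephedke.
Rule 3 (stop-cluster a-epenthesis): /d/ and /t/ form a stop–stop cluster, so [a] is inserted between them. /d/ and /k/ form a stop–stop cluster, so [a] is inserted between them. /ziidteuboephedke/ → ziidateuboephedake.
Rule 4 (final vowel raising): /e/ is a mid vowel in word-final position, so it raises to [i]. /ziidateuboephedake/ → ziidateuboephedaki.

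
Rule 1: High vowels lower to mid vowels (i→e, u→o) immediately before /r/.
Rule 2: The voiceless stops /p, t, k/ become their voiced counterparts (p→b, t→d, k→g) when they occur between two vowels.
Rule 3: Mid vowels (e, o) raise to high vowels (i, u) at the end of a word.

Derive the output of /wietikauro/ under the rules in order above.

Rule 1 (pre-rhotic lowering): /u/ is a high vowel immediately before /r/, so it lowers to [o]. /wietikauro/ → wietikaoro.
Rule 2 (intervocalic voicing): /t/ is a voiceless stop between vowels /e/ and /i/, so it voices to [d]. /k/ is a voiceless stop between vowels /i/ and /a/, so it voices to [g]. /wietikaoro/ → wiedigaoro.
Rule 3 (final vowel raising): /o/ is a mid vowel in word-final position, so it raises to [u]. /wiedigaoro/ → wiedigaoru.

wiedigaoru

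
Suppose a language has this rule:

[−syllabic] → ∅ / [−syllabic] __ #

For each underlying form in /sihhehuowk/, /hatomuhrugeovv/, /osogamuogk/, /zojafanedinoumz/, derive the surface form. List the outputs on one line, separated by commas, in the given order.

/sihhehuowk/: /k/ is the second consonant of a word-final cluster /wk/, so it deletes. → [sihhehuow].
/hatomuhrugeovv/: /v/ is the second consonant of a word-final cluster /vv/, so it deletes. → [hatomuhrugeov].
/osogamuogk/: /k/ is the second consonant of a word-final cluster /gk/, so it deletes. → [osogamuog].
/zojafanedinoumz/: /z/ is the second consonant of a word-final cluster /mz/, so it deletes. → [zojafanedinoum].

sihhehuow, hatomuhrugeov, osogamuog, zojafanedinoum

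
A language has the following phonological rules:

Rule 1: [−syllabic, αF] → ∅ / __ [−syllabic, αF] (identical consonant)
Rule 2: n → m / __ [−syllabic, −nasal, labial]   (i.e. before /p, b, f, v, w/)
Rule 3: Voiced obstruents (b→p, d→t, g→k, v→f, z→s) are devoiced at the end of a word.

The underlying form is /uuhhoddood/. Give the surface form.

Rule 1 (degemination): /hh/ is a geminate; the first /h/ deletes. /dd/ is a geminate; the first /d/ deletes. /uuhhoddood/ → uuhodood.
Rule 2 (nasal place assimilation): no segment meets the environment; /uuhodood/ is unchanged.
Rule 3 (final devoicing): /d/ is a voiced obstruent in word-final position, so it devoices to [t]. /uuhodood/ → uuhodoot.

uuhodoot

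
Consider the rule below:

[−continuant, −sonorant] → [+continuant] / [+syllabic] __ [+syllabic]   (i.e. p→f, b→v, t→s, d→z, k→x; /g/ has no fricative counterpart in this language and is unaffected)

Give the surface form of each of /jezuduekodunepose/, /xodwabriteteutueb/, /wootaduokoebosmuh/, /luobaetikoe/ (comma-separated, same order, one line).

/jezuduekodunepose/: /d/ is a stop between vowels /u/ and /u/, so it spirantizes to the fricative [z]. /k/ is a stop between vowels /e/ and /o/, so it spirantizes to the fricative [x]. /d/ is a stop between vowels /o/ and /u/, so it spirantizes to the fricative [z]. /p/ is a stop between vowels /e/ and /o/, so it spirantizes to the fricative [f]. → [jezuzuexozunefose].
/xodwabriteteutueb/: /t/ is a stop between vowels /i/ and /e/, so it spirantizes to the fricative [s]. /t/ is a stop between vowels /e/ and /e/, so it spirantizes to the fricative [s]. /t/ is a stop between vowels /u/ and /u/, so it spirantizes to the fricative [s]. → [xodwabriseseusueb].
/wootaduokoebosmuh/: /t/ is a stop between vowels /o/ and /a/, so it spirantizes to the fricative [s]. /d/ is a stop between vowels /a/ and /u/, so it spirantizes to the fricative [z]. /k/ is a stop between vowels /o/ and /o/, so it spirantizes to the fricative [x]. /b/ is a stop between vowels /e/ and /o/, so it spirantizes to the fricative [v]. → [woosazuoxoevosmuh].
/luobaetikoe/: /b/ is a stop between vowels /o/ and /a/, so it spirantizes to the fricative [v]. /t/ is a stop between vowels /e/ and /i/, so it spirantizes to the fricative [s]. /k/ is a stop between vowels /i/ and /o/, so it spirantizes to the fricative [x]. → [luovaesixoe].

jezuzuexozunefose, xodwabriseseusueb, woosazuoxoevosmuh, luovaesixoe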